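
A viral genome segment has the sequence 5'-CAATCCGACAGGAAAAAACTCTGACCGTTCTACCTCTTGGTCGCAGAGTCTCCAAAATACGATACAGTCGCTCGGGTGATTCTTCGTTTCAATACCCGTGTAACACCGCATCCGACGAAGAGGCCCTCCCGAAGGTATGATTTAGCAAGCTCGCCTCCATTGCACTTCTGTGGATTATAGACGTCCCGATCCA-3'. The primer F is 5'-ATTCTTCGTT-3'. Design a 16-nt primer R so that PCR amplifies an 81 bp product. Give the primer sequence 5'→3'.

The forward primer binds at positions 79–88, so an 81 bp product ends at position 79 + 81 − 1 = 159.
The reverse primer anneals to the top strand over positions 144–159, i.e. to AGCAAGCTCGCCTCCA.
Its sequence written 5'→3' is the reverse complement: TGGAGGCGAGCTTGCT.

5'-TGGAGGCGAGCTTGCT-3'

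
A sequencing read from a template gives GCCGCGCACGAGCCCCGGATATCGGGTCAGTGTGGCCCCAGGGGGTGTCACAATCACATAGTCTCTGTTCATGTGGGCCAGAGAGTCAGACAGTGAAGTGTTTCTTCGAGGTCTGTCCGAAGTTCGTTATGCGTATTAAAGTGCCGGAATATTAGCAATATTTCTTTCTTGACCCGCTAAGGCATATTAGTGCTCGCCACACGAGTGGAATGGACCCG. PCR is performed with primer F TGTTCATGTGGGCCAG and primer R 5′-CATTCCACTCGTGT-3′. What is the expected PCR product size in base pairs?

147 bp

Scanning the template, TGTTCATGTGGGCCAG occurs at positions 66–81; this primer anneals to the bottom strand there with its 3' end pointing downstream.
Reverse complement of the reverse primer: ACACGAGTGGAATG. This occurs on the top strand at positions 199–212.
Amplicon spans positions 66–212: 147 bp.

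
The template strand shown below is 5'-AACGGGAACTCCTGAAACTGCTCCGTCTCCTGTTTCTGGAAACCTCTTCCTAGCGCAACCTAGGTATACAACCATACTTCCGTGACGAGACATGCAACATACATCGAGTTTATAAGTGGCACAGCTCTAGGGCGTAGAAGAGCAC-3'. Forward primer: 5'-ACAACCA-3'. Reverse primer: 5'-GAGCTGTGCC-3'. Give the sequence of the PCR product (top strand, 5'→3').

Scanning the template, ACAACCA occurs at positions 68–74; this primer anneals to the bottom strand there with its 3' end pointing downstream.
Taking the reverse complement of GAGCTGTGCC gives GGCACAGCTC, found at positions 118–127 on the template; the primer anneals here to the top strand with its 3' end pointing upstream.
The product is the template from position 68 through 127 (60 bp).

5'-ACAACCATACTTCCGTGACGAGACATGCAACATACATCGAGTTTATAAGTGGCACAGCTC-3'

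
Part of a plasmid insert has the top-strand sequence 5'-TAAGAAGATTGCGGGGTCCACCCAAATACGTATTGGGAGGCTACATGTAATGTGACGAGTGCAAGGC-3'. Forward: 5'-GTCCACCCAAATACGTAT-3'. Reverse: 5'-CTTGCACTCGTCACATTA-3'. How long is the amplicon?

Scanning the template, GTCCACCCAAATACGTAT occurs at positions 16–33; this primer anneals to the bottom strand there with its 3' end pointing downstream.
The reverse primer's reverse complement is TAATGTGACGAGTGCAAG, which matches the template at positions 48–65.
The product runs from position 16 to position 65, so its length is 65 − 16 + 1 = 50 bp.

50 bp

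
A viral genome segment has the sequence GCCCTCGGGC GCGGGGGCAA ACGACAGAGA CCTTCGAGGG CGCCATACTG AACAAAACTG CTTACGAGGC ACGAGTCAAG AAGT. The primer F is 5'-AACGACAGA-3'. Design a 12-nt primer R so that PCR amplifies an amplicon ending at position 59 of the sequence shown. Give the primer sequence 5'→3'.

The forward primer binds at positions 20–28; the product's 3' end on the top strand is position 59.
The reverse primer anneals to the top strand over positions 48–59, i.e. to CTGAACAAAACT.
Its sequence written 5'→3' is the reverse complement: AGTTTTGTTCAG.

5'-AGTTTTGTTCAG-3'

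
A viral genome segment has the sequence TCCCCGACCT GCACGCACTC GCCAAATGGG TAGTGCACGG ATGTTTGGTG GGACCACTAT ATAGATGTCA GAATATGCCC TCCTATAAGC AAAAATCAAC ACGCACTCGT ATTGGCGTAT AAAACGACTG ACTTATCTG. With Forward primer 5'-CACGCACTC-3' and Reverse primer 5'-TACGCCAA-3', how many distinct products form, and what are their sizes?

Two products: 108 bp, 20 bp

The forward primer CACGCACTC matches the top strand at positions 12–20, 100–108.
The reverse primer's reverse complement is TTGGCGTA, matching at positions 112–119.
Each forward site pairs with the reverse site to give a product ending at position 119: sizes 108, 20 bp.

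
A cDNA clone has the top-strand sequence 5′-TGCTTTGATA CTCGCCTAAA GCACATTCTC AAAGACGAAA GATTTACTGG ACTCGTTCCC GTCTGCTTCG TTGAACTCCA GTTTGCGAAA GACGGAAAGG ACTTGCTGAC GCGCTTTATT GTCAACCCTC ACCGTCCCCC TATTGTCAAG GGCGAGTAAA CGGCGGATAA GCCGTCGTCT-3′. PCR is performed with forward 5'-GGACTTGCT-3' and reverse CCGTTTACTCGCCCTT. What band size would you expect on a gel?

Scanning the template, GGACTTGCT occurs at positions 99–107; this primer anneals to the bottom strand there with its 3' end pointing downstream.
Taking the reverse complement of CCGTTTACTCGCCCTT gives AAGGGCGAGTAAACGG, found at positions 148–163 on the template; the primer anneals here to the top strand with its 3' end pointing upstream.
The product runs from position 99 to position 163, so its length is 163 − 99 + 1 = 65 bp.

65 bp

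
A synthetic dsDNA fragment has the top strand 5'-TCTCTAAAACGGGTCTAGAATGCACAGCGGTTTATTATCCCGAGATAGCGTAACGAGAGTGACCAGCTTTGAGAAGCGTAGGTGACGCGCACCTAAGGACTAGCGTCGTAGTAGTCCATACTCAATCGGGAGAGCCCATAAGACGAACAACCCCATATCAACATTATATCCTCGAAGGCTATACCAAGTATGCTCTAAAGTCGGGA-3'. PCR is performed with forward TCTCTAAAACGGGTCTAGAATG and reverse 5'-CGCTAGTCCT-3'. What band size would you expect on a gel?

Scanning the template, TCTCTAAAACGGGTCTAGAATG occurs at positions 1–22; this primer anneals to the bottom strand there with its 3' end pointing downstream.
Reverse complement of the reverse primer: AGGACTAGCG. This occurs on the top strand at positions 96–105.
Amplicon spans positions 1–105: 105 bp.

105 bp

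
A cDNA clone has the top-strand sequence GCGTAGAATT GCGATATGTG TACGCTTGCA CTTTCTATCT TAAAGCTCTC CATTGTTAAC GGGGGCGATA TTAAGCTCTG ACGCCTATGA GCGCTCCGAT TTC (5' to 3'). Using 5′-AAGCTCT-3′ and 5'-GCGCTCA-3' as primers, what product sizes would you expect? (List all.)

52 bp, 22 bp

The forward primer AAGCTCT matches the top strand at positions 43–49, 73–79.
The reverse primer's reverse complement is TGAGCGC, matching at positions 88–94.
Each forward site pairs with the reverse site to give a product ending at position 94: sizes 52, 22 bp.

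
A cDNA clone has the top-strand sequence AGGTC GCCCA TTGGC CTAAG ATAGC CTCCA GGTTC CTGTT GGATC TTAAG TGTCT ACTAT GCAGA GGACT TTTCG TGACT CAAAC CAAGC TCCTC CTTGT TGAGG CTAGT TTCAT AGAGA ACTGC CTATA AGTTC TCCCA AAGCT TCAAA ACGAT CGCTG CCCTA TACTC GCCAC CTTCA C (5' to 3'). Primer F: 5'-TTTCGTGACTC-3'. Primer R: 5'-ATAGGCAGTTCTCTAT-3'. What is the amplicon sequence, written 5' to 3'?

The forward primer matches the template at positions 71–81.
Reverse complement of the reverse primer: ATAGAGAACTGCCTAT. This occurs on the top strand at positions 114–129.
The product is the template from position 71 through 129 (59 bp).

5'-TTTCGTGACTCAAACCAAGCTCCTCCTTGTTGAGGCTAGTTTCATAGAGAACTGCCTAT-3'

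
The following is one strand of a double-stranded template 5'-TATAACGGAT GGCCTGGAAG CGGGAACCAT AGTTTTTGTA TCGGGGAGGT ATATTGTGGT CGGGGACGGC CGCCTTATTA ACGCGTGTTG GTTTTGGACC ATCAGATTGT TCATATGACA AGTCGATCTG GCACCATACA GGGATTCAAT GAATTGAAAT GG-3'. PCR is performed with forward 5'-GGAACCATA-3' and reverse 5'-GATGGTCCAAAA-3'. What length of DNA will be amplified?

Forward primer GGAACCATA is found on the top strand at positions 23–31.
Reverse complement of the reverse primer: TTTTGGACCATC. This occurs on the top strand at positions 92–103.
The product runs from position 23 to position 103, so its length is 103 − 23 + 1 = 81 bp.

81 bp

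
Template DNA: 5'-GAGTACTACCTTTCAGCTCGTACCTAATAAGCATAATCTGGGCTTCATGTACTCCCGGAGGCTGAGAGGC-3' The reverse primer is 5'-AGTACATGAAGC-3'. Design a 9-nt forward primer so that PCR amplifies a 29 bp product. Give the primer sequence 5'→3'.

The reverse primer's reverse complement GCTTCATGTACT matches the template at positions 42–53, so the product ends at position 53.
A 29 bp product then starts at position 53 − 29 + 1 = 25.
The forward primer is identical to the top strand there: TAATAAGCA.

5'-TAATAAGCA-3'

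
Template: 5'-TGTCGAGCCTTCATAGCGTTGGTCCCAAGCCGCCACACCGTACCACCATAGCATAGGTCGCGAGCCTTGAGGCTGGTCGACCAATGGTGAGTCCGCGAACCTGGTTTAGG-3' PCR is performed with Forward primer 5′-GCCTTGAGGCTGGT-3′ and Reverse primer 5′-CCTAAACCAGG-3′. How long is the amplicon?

Scanning the template, GCCTTGAGGCTGGT occurs at positions 64–77; this primer anneals to the bottom strand there with its 3' end pointing downstream.
Taking the reverse complement of CCTAAACCAGG gives CCTGGTTTAGG, found at positions 100–110 on the template; the primer anneals here to the top strand with its 3' end pointing upstream.
The product runs from position 64 to position 110, so its length is 110 − 64 + 1 = 47 bp.

47 bp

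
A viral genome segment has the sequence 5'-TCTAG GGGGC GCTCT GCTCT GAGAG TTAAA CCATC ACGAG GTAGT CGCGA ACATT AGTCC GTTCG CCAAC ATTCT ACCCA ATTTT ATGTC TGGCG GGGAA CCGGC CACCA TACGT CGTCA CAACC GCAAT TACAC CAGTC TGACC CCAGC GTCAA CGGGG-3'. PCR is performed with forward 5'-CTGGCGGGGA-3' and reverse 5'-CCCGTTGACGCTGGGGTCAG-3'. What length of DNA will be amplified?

Forward primer CTGGCGGGGA is found on the top strand at positions 90–99.
The reverse primer's reverse complement is CTGACCCCAGCGTCAACGGG, which matches the template at positions 140–159.
The product runs from position 90 to position 159, so its length is 159 − 90 + 1 = 70 bp.

70 bp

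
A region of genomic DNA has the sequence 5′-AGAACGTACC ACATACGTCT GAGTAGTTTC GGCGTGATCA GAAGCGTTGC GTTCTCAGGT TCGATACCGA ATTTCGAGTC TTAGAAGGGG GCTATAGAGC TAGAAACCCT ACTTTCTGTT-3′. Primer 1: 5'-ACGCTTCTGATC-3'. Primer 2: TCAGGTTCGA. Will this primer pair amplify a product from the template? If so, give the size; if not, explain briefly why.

No product — the primers' 3' ends point away from each other.

Primer 1 (ACGCTTCTGATC) has reverse complement GATCAGAAGCGT, which matches the top strand at positions 36–47; primer 1 anneals to the top strand there with its 3' end pointing upstream toward position 36.
Primer 2 (TCAGGTTCGA) matches the top strand directly at positions 55–64; it anneals to the bottom strand with its 3' end pointing downstream toward position 64.
The 3' ends diverge (primer 1 extends toward position 1, primer 2 toward position 120), so the primers never converge on a shared product.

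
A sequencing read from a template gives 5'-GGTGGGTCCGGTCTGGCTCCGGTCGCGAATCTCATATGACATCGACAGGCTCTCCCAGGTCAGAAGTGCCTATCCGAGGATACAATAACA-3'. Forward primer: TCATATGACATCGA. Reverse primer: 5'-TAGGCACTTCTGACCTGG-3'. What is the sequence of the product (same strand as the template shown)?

Forward primer TCATATGACATCGA is found on the top strand at positions 32–45.
Taking the reverse complement of TAGGCACTTCTGACCTGG gives CCAGGTCAGAAGTGCCTA, found at positions 55–72 on the template; the primer anneals here to the top strand with its 3' end pointing upstream.
The product is the template from position 32 through 72 (41 bp).

5'-TCATATGACATCGACAGGCTCTCCCAGGTCAGAAGTGCCTA-3'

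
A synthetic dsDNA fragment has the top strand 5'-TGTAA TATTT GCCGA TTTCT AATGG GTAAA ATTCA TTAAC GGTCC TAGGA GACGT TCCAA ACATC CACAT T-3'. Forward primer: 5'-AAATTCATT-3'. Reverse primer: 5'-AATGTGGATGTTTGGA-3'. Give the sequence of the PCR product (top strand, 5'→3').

5'-AAATTCATTAACGGTCCTAGGAGACGTTCCAAACATCCACATT-3'

Forward primer AAATTCATT is found on the top strand at positions 29–37.
Taking the reverse complement of AATGTGGATGTTTGGA gives TCCAAACATCCACATT, found at positions 56–71 on the template; the primer anneals here to the top strand with its 3' end pointing upstream.
The product is the template from position 29 through 71 (43 bp).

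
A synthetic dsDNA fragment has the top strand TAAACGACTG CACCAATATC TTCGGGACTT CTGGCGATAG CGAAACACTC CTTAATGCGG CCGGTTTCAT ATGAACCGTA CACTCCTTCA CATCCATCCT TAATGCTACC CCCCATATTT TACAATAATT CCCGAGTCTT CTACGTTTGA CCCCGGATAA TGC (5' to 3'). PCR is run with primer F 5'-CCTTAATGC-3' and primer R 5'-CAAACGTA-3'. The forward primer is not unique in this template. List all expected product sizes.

The forward primer CCTTAATGC matches the top strand at positions 50–58, 98–106.
The reverse primer's reverse complement is TACGTTTG, matching at positions 142–149.
Each forward site pairs with the reverse site to give a product ending at position 149: sizes 100, 52 bp.

100 bp, 52 bp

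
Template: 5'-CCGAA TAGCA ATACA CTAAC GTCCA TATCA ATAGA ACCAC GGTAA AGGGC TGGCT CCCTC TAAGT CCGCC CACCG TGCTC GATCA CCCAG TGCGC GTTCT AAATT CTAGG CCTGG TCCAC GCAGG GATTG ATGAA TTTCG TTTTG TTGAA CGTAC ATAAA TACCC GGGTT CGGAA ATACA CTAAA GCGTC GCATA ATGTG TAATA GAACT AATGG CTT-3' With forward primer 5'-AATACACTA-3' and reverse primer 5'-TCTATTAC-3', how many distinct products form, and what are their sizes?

The forward primer AATACACTA matches the top strand at positions 10–18, 175–183.
The reverse primer's reverse complement is GTAATAGA, matching at positions 200–207.
Each forward site pairs with the reverse site to give a product ending at position 207: sizes 198, 33 bp.

Two products: 198 bp, 33 bp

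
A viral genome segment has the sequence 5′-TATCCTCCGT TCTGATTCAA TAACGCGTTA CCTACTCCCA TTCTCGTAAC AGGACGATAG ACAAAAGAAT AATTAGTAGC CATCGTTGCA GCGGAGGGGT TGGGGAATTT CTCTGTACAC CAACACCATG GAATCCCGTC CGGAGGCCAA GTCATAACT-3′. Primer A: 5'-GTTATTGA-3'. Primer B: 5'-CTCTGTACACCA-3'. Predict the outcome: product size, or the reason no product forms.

No product — the primers' 3' ends point away from each other.

Primer A (GTTATTGA) has reverse complement TCAATAAC, which matches the top strand at positions 17–24; primer A anneals to the top strand there with its 3' end pointing upstream toward position 17.
Primer B (CTCTGTACACCA) matches the top strand directly at positions 111–122; it anneals to the bottom strand with its 3' end pointing downstream toward position 122.
The 3' ends diverge (primer A extends toward position 1, primer B toward position 159), so the primers never converge on a shared product.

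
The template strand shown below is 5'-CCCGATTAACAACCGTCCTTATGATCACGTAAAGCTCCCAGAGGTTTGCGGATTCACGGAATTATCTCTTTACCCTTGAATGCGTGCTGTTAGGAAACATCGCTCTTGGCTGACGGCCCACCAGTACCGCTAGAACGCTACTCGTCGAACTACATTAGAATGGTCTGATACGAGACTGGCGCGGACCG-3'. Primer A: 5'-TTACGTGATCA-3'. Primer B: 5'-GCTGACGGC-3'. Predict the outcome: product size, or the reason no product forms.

No product — the primers' 3' ends point away from each other.

Primer A (TTACGTGATCA) has reverse complement TGATCACGTAA, which matches the top strand at positions 22–32; primer A anneals to the top strand there with its 3' end pointing upstream toward position 22.
Primer B (GCTGACGGC) matches the top strand directly at positions 109–117; it anneals to the bottom strand with its 3' end pointing downstream toward position 117.
The 3' ends diverge (primer A extends toward position 1, primer B toward position 188), so the primers never converge on a shared product.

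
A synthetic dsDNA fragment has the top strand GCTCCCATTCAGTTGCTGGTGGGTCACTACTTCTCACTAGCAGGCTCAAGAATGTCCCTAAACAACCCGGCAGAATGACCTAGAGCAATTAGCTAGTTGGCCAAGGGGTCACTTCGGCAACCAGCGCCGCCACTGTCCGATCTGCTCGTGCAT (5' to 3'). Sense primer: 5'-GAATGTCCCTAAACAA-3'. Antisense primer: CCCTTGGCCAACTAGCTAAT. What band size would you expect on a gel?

The forward primer matches the template at positions 50–65.
The reverse primer's reverse complement is ATTAGCTAGTTGGCCAAGGG, which matches the template at positions 88–107.
Product length = (reverse-primer end) − (forward-primer start) + 1 = 107 − 50 + 1 = 58 bp.

58 bp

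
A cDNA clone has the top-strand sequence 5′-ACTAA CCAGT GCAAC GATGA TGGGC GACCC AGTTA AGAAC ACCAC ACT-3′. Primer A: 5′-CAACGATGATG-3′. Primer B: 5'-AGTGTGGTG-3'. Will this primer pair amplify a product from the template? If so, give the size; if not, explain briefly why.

Primer A (CAACGATGATG) matches the top strand at positions 12–22; it acts as a forward primer.
Primer B's reverse complement is CACCACACT, matching the top strand at positions 40–48; it acts as a reverse primer.
The 3' ends face each other across positions 12–48, giving a 37 bp product.

Yes — a 37 bp product.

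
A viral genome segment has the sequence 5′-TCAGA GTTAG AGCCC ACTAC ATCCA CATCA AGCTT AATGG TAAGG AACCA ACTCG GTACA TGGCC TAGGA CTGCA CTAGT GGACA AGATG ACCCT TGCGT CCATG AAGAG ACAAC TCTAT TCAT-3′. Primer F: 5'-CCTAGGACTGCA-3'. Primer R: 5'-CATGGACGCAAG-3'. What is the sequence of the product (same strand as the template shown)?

5'-CCTAGGACTGCACTAGTGGACAAGATGACCCTTGCGTCCATG-3'

The forward primer matches the template at positions 64–75.
Taking the reverse complement of CATGGACGCAAG gives CTTGCGTCCATG, found at positions 94–105 on the template; the primer anneals here to the top strand with its 3' end pointing upstream.
The product is the template from position 64 through 105 (42 bp).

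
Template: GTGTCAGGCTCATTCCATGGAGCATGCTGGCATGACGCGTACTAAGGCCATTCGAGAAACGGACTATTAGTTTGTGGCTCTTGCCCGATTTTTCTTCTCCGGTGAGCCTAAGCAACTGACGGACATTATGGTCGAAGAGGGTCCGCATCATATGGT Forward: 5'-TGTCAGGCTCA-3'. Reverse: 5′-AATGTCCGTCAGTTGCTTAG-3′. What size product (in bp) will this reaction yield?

The forward primer matches the template at positions 2–12.
Reverse complement of the reverse primer: CTAAGCAACTGACGGACATT. This occurs on the top strand at positions 108–127.
The product runs from position 2 to position 127, so its length is 127 − 2 + 1 = 126 bp.

126 bp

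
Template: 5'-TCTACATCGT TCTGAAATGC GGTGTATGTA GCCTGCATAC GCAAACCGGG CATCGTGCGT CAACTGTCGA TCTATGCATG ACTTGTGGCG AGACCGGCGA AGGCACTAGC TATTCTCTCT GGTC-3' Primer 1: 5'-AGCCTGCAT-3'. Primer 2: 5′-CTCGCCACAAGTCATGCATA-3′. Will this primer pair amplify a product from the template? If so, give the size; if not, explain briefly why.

Primer 1 (AGCCTGCAT) matches the top strand at positions 30–38; it acts as a forward primer.
Primer 2's reverse complement is TATGCATGACTTGTGGCGAG, matching the top strand at positions 73–92; it acts as a reverse primer.
The 3' ends face each other across positions 30–92, giving a 63 bp product.

Yes — a 63 bp product.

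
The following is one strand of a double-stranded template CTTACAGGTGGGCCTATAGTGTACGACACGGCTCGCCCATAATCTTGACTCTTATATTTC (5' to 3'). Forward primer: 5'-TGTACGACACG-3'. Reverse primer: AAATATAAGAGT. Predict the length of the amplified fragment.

40 bp

Forward primer TGTACGACACG is found on the top strand at positions 20–30.
Reverse complement of the reverse primer: ACTCTTATATTT. This occurs on the top strand at positions 48–59.
The product runs from position 20 to position 59, so its length is 59 − 20 + 1 = 40 bp.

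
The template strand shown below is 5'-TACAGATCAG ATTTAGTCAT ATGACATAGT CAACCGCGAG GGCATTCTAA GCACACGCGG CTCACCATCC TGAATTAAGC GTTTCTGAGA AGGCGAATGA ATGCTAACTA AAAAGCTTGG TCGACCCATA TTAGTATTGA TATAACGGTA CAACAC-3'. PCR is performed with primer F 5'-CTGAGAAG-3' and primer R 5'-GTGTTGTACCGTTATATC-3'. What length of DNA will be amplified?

72 bp

The forward primer matches the template at positions 85–92.
Taking the reverse complement of GTGTTGTACCGTTATATC gives GATATAACGGTACAACAC, found at positions 139–156 on the template; the primer anneals here to the top strand with its 3' end pointing upstream.
Product length = (reverse-primer end) − (forward-primer start) + 1 = 156 − 85 + 1 = 72 bp.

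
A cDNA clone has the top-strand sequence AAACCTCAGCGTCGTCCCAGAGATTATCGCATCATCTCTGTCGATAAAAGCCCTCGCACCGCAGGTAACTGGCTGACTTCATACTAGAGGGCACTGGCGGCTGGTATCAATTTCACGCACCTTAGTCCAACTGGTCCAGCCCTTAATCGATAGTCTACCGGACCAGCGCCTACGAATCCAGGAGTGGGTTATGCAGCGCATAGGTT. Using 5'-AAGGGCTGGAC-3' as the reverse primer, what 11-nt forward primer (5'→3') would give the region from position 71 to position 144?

The reverse primer's reverse complement GTCCAGCCCTT matches the template at positions 134–144; the product starts at position 71.
The forward primer is identical to the top strand over positions 71–81: GGCTGACTTCA.

5'-GGCTGACTTCA-3'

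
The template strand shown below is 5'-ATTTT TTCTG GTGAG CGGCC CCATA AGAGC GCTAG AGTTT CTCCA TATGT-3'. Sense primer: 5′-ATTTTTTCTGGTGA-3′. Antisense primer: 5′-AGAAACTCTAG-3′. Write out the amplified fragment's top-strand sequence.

Scanning the template, ATTTTTTCTGGTGA occurs at positions 1–14; this primer anneals to the bottom strand there with its 3' end pointing downstream.
Taking the reverse complement of AGAAACTCTAG gives CTAGAGTTTCT, found at positions 32–42 on the template; the primer anneals here to the top strand with its 3' end pointing upstream.
The product is the template from position 1 through 42 (42 bp).

5'-ATTTTTTCTGGTGAGCGGCCCCATAAGAGCGCTAGAGTTTCT-3'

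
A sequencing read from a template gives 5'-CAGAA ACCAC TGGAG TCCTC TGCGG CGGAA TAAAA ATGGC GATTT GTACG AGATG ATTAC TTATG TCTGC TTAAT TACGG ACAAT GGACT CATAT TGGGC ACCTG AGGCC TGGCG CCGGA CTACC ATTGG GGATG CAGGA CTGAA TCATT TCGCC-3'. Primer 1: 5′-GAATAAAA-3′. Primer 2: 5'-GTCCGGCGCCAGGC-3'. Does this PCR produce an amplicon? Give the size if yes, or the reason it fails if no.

Primer 1 (GAATAAAA) matches the top strand at positions 28–35; it acts as a forward primer.
Primer 2's reverse complement is GCCTGGCGCCGGAC, matching the top strand at positions 108–121; it acts as a reverse primer.
The 3' ends face each other across positions 28–121, giving a 94 bp product.

Yes — a 94 bp product.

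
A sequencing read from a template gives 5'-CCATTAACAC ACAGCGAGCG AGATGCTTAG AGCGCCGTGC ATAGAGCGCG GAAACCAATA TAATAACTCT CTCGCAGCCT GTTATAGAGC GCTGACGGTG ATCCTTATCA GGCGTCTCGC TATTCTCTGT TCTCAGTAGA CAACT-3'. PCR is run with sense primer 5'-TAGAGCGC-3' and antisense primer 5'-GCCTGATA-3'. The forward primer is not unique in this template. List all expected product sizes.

86 bp, 72 bp, 29 bp

The forward primer TAGAGCGC matches the top strand at positions 28–35, 42–49, 85–92.
The reverse primer's reverse complement is TATCAGGC, matching at positions 106–113.
Each forward site pairs with the reverse site to give a product ending at position 113: sizes 86, 72, 29 bp.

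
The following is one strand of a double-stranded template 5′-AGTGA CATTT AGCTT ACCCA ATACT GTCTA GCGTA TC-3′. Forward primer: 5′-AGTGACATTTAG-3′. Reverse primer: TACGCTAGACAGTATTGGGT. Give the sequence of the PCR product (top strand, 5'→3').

The forward primer matches the template at positions 1–12.
The reverse primer's reverse complement is ACCCAATACTGTCTAGCGTA, which matches the template at positions 16–35.
The product is the template from position 1 through 35 (35 bp).

5'-AGTGACATTTAGCTTACCCAATACTGTCTAGCGTA-3'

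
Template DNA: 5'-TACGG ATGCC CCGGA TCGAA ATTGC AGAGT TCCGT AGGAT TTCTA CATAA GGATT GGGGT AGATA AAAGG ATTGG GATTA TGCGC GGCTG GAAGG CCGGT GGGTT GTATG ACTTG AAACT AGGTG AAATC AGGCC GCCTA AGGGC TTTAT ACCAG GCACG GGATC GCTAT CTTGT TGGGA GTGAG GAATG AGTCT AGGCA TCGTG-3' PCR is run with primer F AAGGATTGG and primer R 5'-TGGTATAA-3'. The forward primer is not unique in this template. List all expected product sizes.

The forward primer AAGGATTGG matches the top strand at positions 49–57, 67–75.
The reverse primer's reverse complement is TTATACCA, matching at positions 147–154.
Each forward site pairs with the reverse site to give a product ending at position 154: sizes 106, 88 bp.

106 bp, 88 bp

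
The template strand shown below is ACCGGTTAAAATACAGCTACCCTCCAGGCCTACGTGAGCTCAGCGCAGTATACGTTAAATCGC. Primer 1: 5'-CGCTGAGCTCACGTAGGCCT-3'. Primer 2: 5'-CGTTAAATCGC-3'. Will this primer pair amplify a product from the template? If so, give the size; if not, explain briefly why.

Primer 1 (CGCTGAGCTCACGTAGGCCT) has reverse complement AGGCCTACGTGAGCTCAGCG, which matches the top strand at positions 26–45; primer 1 anneals to the top strand there with its 3' end pointing upstream toward position 26.
Primer 2 (CGTTAAATCGC) matches the top strand directly at positions 53–63; it anneals to the bottom strand with its 3' end pointing downstream toward position 63.
The 3' ends diverge (primer 1 extends toward position 1, primer 2 toward position 63), so the primers never converge on a shared product.

No product — the primers' 3' ends point away from each other.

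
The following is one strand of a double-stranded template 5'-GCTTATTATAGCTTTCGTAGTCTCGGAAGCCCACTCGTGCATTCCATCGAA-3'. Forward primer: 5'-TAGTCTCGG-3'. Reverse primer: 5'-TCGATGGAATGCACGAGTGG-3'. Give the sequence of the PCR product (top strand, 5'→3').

The forward primer matches the template at positions 18–26.
The reverse primer's reverse complement is CCACTCGTGCATTCCATCGA, which matches the template at positions 31–50.
The product is the template from position 18 through 50 (33 bp).

5'-TAGTCTCGGAAGCCCACTCGTGCATTCCATCGA-3'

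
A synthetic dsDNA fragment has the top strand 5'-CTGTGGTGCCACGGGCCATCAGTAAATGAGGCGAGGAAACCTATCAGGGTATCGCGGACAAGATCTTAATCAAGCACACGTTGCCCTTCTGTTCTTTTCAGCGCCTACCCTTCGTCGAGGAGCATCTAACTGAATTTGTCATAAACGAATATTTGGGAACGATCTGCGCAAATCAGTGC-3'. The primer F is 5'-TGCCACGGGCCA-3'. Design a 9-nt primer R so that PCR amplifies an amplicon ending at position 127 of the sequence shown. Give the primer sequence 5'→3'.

The forward primer binds at positions 7–18; the product's 3' end on the top strand is position 127.
The reverse primer anneals to the top strand over positions 119–127, i.e. to GGAGCATCT.
Its sequence written 5'→3' is the reverse complement: AGATGCTCC.

5'-AGATGCTCC-3'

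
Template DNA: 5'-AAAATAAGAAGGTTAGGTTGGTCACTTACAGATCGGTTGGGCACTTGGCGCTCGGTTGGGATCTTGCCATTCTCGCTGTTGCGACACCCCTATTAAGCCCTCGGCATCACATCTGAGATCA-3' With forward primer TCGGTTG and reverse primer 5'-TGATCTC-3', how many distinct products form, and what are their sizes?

Two products: 89 bp, 70 bp

The forward primer TCGGTTG matches the top strand at positions 33–39, 52–58.
The reverse primer's reverse complement is GAGATCA, matching at positions 115–121.
Each forward site pairs with the reverse site to give a product ending at position 121: sizes 89, 70 bp.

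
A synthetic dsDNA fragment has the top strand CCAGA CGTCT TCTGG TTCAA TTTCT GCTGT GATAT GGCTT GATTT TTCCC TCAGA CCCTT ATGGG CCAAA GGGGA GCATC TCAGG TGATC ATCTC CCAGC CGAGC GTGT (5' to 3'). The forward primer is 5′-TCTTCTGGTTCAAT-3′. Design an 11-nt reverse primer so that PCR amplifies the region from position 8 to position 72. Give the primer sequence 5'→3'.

5'-CCTTTGGCCCA-3'

The product's 3' end on the top strand is position 72.
The reverse primer anneals to the top strand over positions 62–72, i.e. to TGGGCCAAAGG.
Its sequence written 5'→3' is the reverse complement: CCTTTGGCCCA.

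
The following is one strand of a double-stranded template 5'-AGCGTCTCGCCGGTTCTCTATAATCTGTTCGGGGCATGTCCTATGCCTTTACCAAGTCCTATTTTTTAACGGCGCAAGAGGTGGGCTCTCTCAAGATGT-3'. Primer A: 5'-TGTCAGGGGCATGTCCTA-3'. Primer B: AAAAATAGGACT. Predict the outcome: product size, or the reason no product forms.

Primer A (TGTCAGGGGCATGTCCTA) does not match the top strand, and its reverse complement TAGGACATGCCCCTGACA does not match either.
With no annealing site for primer A, no amplification occurs.

No product — primer A has no binding site in the template.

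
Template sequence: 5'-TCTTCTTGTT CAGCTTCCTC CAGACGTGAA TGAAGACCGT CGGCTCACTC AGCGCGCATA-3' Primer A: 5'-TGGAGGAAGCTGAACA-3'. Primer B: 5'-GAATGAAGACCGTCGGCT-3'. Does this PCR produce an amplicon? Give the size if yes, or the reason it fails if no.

No product — the primers' 3' ends point away from each other.

Primer A (TGGAGGAAGCTGAACA) has reverse complement TGTTCAGCTTCCTCCA, which matches the top strand at positions 7–22; primer A anneals to the top strand there with its 3' end pointing upstream toward position 7.
Primer B (GAATGAAGACCGTCGGCT) matches the top strand directly at positions 28–45; it anneals to the bottom strand with its 3' end pointing downstream toward position 45.
The 3' ends diverge (primer A extends toward position 1, primer B toward position 60), so the primers never converge on a shared product.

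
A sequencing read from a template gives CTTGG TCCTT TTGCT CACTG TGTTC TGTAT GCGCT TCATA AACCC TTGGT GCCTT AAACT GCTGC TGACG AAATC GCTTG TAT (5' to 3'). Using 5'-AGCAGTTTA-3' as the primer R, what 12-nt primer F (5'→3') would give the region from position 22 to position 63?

The reverse primer's reverse complement TAAACTGCT matches the template at positions 55–63; the product starts at position 22.
The forward primer is identical to the top strand over positions 22–33: GTTCTGTATGCG.

5'-GTTCTGTATGCG-3'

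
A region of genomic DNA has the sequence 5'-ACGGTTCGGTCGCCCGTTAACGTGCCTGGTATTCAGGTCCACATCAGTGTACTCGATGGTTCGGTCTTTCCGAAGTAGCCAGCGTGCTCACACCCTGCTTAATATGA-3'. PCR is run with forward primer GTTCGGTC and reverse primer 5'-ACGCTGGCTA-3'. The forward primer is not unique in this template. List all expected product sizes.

The forward primer GTTCGGTC matches the top strand at positions 4–11, 59–66.
The reverse primer's reverse complement is TAGCCAGCGT, matching at positions 76–85.
Each forward site pairs with the reverse site to give a product ending at position 85: sizes 82, 27 bp.

82 bp, 27 bp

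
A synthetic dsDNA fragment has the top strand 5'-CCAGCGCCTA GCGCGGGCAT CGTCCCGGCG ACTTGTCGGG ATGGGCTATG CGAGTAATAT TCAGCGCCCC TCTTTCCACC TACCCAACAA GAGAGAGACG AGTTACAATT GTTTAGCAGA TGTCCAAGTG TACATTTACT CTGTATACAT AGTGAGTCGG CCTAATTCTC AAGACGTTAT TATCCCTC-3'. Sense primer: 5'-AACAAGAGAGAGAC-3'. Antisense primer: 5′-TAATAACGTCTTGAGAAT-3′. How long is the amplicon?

Scanning the template, AACAAGAGAGAGAC occurs at positions 86–99; this primer anneals to the bottom strand there with its 3' end pointing downstream.
The reverse primer's reverse complement is ATTCTCAAGACGTTATTA, which matches the template at positions 165–182.
The product runs from position 86 to position 182, so its length is 182 − 86 + 1 = 97 bp.

97 bp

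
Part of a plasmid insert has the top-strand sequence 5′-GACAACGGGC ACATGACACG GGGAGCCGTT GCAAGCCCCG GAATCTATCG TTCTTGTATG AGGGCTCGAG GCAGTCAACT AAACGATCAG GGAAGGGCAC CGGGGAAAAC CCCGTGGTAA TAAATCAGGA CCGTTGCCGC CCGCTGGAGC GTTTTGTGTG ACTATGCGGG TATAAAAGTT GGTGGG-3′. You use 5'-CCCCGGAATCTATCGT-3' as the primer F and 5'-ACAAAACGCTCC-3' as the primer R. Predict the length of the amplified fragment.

122 bp

Scanning the template, CCCCGGAATCTATCGT occurs at positions 36–51; this primer anneals to the bottom strand there with its 3' end pointing downstream.
The reverse primer's reverse complement is GGAGCGTTTTGT, which matches the template at positions 146–157.
The product runs from position 36 to position 157, so its length is 157 − 36 + 1 = 122 bp.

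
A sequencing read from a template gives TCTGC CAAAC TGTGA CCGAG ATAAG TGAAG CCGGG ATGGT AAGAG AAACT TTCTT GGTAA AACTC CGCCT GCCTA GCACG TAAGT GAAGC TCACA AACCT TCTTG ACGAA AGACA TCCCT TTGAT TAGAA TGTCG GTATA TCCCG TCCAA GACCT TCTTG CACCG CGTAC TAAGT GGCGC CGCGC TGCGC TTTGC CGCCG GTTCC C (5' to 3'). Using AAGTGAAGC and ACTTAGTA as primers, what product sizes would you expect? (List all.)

The forward primer AAGTGAAGC matches the top strand at positions 23–31, 82–90.
The reverse primer's reverse complement is TACTAAGT, matching at positions 168–175.
Each forward site pairs with the reverse site to give a product ending at position 175: sizes 153, 94 bp.

153 bp, 94 bp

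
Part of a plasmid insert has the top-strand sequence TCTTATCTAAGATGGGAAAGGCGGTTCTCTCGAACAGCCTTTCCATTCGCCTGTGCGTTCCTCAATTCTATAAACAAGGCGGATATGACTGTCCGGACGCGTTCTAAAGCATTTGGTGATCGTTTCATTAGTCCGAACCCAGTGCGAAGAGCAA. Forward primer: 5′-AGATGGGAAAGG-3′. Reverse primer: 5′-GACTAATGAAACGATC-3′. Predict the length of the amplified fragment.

124 bp

The forward primer matches the template at positions 10–21.
Taking the reverse complement of GACTAATGAAACGATC gives GATCGTTTCATTAGTC, found at positions 118–133 on the template; the primer anneals here to the top strand with its 3' end pointing upstream.
Amplicon spans positions 10–133: 124 bp.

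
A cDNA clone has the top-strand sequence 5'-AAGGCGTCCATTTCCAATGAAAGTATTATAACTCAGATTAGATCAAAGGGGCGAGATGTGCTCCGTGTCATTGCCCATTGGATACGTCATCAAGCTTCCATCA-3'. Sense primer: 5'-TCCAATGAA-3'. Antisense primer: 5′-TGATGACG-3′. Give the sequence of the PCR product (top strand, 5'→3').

Scanning the template, TCCAATGAA occurs at positions 13–21; this primer anneals to the bottom strand there with its 3' end pointing downstream.
Taking the reverse complement of TGATGACG gives CGTCATCA, found at positions 85–92 on the template; the primer anneals here to the top strand with its 3' end pointing upstream.
The product is the template from position 13 through 92 (80 bp).

5'-TCCAATGAAAGTATTATAACTCAGATTAGATCAAAGGGGCGAGATGTGCTCCGTGTCATTGCCCATTGGATACGTCATCA-3'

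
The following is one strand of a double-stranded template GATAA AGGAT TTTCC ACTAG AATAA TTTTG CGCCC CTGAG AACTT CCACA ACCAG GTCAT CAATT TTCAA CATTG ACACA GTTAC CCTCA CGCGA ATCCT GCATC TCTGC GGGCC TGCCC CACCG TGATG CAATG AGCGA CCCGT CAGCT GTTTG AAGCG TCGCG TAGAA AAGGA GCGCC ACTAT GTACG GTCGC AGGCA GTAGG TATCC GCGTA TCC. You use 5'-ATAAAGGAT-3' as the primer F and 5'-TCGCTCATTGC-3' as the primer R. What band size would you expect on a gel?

Forward primer ATAAAGGAT is found on the top strand at positions 2–10.
Taking the reverse complement of TCGCTCATTGC gives GCAATGAGCGA, found at positions 130–140 on the template; the primer anneals here to the top strand with its 3' end pointing upstream.
The product runs from position 2 to position 140, so its length is 140 − 2 + 1 = 139 bp.

139 bp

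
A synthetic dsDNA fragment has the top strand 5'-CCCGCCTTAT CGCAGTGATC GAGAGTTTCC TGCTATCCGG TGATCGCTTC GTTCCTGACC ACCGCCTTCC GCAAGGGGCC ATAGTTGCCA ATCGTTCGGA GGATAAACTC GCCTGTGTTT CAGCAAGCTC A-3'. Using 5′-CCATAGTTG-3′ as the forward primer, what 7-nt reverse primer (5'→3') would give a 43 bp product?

5'-GAAACAC-3'

The forward primer binds at positions 79–87, so a 43 bp product ends at position 79 + 43 − 1 = 121.
The reverse primer anneals to the top strand over positions 115–121, i.e. to GTGTTTC.
Its sequence written 5'→3' is the reverse complement: GAAACAC.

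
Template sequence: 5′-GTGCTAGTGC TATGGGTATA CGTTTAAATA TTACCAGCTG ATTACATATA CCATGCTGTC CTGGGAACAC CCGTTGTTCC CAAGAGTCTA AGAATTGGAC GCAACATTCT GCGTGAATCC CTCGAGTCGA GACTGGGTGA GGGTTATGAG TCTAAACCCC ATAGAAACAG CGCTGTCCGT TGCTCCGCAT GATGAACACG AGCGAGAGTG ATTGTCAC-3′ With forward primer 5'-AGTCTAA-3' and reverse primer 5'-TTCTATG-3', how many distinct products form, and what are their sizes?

Two products: 82 bp, 18 bp

The forward primer AGTCTAA matches the top strand at positions 85–91, 149–155.
The reverse primer's reverse complement is CATAGAA, matching at positions 160–166.
Each forward site pairs with the reverse site to give a product ending at position 166: sizes 82, 18 bp.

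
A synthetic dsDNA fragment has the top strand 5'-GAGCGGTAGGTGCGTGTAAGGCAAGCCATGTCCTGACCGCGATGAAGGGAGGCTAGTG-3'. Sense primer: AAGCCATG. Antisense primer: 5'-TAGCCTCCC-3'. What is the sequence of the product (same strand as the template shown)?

5'-AAGCCATGTCCTGACCGCGATGAAGGGAGGCTA-3'

The forward primer matches the template at positions 23–30.
The reverse primer's reverse complement is GGGAGGCTA, which matches the template at positions 47–55.
The product is the template from position 23 through 55 (33 bp).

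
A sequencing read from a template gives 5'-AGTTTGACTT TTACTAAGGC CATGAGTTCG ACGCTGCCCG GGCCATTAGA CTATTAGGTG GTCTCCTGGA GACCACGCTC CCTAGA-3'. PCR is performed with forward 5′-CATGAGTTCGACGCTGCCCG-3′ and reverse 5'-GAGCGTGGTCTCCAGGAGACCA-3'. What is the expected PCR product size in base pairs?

60 bp

The forward primer matches the template at positions 21–40.
Reverse complement of the reverse primer: TGGTCTCCTGGAGACCACGCTC. This occurs on the top strand at positions 59–80.
Product length = (reverse-primer end) − (forward-primer start) + 1 = 80 − 21 + 1 = 60 bp.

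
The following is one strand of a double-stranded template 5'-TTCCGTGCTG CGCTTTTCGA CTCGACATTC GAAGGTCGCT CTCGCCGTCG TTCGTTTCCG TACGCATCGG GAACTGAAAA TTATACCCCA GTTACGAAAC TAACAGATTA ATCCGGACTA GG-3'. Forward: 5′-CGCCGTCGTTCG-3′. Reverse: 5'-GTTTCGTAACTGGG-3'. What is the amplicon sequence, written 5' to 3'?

Scanning the template, CGCCGTCGTTCG occurs at positions 43–54; this primer anneals to the bottom strand there with its 3' end pointing downstream.
Taking the reverse complement of GTTTCGTAACTGGG gives CCCAGTTACGAAAC, found at positions 87–100 on the template; the primer anneals here to the top strand with its 3' end pointing upstream.
The product is the template from position 43 through 100 (58 bp).

5'-CGCCGTCGTTCGTTTCCGTACGCATCGGGAACTGAAAATTATACCCCAGTTACGAAAC-3'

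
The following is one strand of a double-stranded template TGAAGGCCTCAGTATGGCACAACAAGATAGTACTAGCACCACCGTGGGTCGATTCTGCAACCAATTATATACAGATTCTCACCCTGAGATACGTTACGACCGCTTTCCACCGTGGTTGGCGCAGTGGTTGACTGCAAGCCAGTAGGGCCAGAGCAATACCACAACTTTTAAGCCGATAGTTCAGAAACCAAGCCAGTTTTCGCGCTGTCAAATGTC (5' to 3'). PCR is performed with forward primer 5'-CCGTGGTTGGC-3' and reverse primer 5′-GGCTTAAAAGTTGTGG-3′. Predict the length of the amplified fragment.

65 bp

Scanning the template, CCGTGGTTGGC occurs at positions 110–120; this primer anneals to the bottom strand there with its 3' end pointing downstream.
The reverse primer's reverse complement is CCACAACTTTTAAGCC, which matches the template at positions 159–174.
Product length = (reverse-primer end) − (forward-primer start) + 1 = 174 − 110 + 1 = 65 bp.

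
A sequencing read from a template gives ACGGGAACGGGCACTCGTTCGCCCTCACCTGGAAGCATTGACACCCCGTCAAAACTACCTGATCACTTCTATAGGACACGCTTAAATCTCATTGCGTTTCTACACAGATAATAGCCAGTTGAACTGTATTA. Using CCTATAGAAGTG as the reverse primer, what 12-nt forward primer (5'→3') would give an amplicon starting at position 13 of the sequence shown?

The reverse primer's reverse complement CACTTCTATAGG matches the template at positions 64–75; the product starts at position 13.
The forward primer is identical to the top strand over positions 13–24: ACTCGTTCGCCC.

5'-ACTCGTTCGCCC-3'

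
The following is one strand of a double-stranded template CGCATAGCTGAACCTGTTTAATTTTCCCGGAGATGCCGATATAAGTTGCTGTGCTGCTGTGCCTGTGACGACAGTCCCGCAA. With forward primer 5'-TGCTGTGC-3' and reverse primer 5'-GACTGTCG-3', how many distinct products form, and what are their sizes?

The forward primer TGCTGTGC matches the top strand at positions 47–54, 55–62.
The reverse primer's reverse complement is CGACAGTC, matching at positions 69–76.
Each forward site pairs with the reverse site to give a product ending at position 76: sizes 30, 22 bp.

Two products: 30 bp, 22 bp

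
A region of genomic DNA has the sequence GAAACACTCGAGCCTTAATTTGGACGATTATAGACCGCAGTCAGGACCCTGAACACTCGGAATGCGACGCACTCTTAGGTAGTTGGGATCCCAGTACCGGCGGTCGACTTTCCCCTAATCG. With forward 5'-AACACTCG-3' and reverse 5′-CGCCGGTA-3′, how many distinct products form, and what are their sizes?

Two products: 100 bp, 51 bp

The forward primer AACACTCG matches the top strand at positions 3–10, 52–59.
The reverse primer's reverse complement is TACCGGCG, matching at positions 95–102.
Each forward site pairs with the reverse site to give a product ending at position 102: sizes 100, 51 bp.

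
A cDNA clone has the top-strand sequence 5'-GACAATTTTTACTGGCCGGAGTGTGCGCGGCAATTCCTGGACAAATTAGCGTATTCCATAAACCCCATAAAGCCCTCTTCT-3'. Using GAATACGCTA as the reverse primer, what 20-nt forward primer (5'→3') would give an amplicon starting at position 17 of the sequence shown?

The reverse primer's reverse complement TAGCGTATTC matches the template at positions 47–56; the product starts at position 17.
The forward primer is identical to the top strand over positions 17–36: CGGAGTGTGCGCGGCAATTC.

5'-CGGAGTGTGCGCGGCAATTC-3'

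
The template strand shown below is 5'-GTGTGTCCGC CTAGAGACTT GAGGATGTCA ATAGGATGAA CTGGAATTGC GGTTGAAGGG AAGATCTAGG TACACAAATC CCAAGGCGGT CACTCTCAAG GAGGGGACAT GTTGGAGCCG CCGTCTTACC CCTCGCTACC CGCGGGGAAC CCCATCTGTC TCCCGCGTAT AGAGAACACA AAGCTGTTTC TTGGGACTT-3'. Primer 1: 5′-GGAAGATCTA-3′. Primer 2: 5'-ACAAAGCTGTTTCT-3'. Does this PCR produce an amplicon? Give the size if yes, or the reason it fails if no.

Primer 1 (GGAAGATCTA) matches the top strand at positions 59–68 (3' end points downstream).
Primer 2 (ACAAAGCTGTTTCT) also matches the top strand directly, at positions 178–191 — its reverse complement AGAAACAGCTTTGT is not present.
Both primers anneal to the bottom strand with 3' ends pointing the same way, so neither can prime synthesis back toward the other.

No product — both primers anneal to the same strand and extend in the same direction.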